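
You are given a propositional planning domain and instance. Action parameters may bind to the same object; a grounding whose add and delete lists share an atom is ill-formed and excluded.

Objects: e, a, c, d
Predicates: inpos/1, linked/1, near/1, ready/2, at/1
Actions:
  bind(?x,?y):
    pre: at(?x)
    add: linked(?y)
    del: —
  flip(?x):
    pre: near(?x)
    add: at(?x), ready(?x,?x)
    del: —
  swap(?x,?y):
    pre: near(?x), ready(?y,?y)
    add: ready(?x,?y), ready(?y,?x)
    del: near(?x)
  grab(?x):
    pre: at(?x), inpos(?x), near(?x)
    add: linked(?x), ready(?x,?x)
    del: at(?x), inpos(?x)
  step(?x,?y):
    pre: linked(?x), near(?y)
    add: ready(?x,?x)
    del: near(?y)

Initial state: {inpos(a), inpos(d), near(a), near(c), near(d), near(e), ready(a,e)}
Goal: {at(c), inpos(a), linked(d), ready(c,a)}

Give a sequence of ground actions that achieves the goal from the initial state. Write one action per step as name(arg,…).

flip(c); bind(c,d); swap(a,c)

1. flip(c)  →  {at(c), inpos(a), inpos(d), near(a), near(c), near(d), near(e), ready(a,e), ready(c,c)}
2. bind(c,d)  →  {at(c), inpos(a), inpos(d), linked(d), near(a), near(c), near(d), near(e), ready(a,e), ready(c,c)}
3. swap(a,c)  →  {at(c), inpos(a), inpos(d), linked(d), near(c), near(d), near(e), ready(a,c), ready(a,e), ready(c,a), ready(c,c)}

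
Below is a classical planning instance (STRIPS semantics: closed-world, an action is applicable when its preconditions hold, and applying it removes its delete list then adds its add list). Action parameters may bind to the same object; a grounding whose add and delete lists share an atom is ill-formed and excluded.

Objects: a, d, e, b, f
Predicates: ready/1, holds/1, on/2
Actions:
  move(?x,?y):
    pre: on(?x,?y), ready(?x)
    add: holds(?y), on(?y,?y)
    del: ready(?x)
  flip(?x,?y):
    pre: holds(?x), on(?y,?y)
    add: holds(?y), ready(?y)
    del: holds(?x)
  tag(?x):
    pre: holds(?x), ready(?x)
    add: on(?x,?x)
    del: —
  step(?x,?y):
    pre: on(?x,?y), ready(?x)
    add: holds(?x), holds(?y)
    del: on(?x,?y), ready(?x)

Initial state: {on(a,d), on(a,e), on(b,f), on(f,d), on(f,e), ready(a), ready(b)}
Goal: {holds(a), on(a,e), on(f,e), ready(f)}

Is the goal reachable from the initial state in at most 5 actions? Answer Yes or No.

Yes

1. move(b,f)  →  {holds(f), on(a,d), on(a,e), on(b,f), on(f,d), on(f,e), on(f,f), ready(a)}
2. step(a,d)  →  {holds(a), holds(d), holds(f), on(a,e), on(b,f), on(f,d), on(f,e), on(f,f)}
3. flip(d,f)  →  {holds(a), holds(f), on(a,e), on(b,f), on(f,d), on(f,e), on(f,f), ready(f)}
optimal plan length = 3; 3 ≤ 5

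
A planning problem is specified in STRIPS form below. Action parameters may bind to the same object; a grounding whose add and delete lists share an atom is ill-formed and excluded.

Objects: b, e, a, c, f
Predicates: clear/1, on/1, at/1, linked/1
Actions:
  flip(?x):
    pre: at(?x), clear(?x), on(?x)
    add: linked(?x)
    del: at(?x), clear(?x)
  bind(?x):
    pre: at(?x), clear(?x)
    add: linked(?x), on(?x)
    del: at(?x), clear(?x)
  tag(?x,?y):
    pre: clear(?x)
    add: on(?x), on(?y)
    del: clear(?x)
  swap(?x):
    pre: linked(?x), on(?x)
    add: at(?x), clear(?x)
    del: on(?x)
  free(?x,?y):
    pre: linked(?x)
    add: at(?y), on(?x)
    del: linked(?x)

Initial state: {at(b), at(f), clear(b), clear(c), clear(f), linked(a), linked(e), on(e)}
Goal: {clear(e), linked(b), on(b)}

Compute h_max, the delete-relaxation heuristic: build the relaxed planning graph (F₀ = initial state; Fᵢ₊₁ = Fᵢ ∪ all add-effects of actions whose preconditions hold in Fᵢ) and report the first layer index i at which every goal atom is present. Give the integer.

1

F0 = init (8 atoms)
F1 = F0 ∪ {at(a), at(c), at(e), clear(e), linked(b), linked(f), on(a), on(b), on(c), on(f)}  (18 atoms)
goal ⊆ F1  ⇒  h_max = 1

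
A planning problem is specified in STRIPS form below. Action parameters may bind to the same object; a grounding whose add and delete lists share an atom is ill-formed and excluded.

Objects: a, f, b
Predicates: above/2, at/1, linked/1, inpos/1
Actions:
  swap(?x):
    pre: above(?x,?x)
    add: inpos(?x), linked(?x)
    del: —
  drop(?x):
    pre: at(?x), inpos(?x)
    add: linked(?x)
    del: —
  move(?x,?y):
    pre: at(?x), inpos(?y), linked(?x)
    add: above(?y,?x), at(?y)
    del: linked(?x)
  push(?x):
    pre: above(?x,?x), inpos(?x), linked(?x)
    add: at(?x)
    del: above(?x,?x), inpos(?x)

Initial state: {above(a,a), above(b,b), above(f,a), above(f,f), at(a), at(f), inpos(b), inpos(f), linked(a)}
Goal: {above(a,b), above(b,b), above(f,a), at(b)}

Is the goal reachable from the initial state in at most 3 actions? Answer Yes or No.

No

1. swap(a)  →  {above(a,a), above(b,b), above(f,a), above(f,f), at(a), at(f), inpos(a), inpos(b), inpos(f), linked(a)}
2. swap(b)  →  {above(a,a), above(b,b), above(f,a), above(f,f), at(a), at(f), inpos(a), inpos(b), inpos(f), linked(a), linked(b)}
3. move(a,b)  →  {above(a,a), above(b,a), above(b,b), above(f,a), above(f,f), at(a), at(b), at(f), inpos(a), inpos(b), inpos(f), linked(b)}
4. move(b,a)  →  {above(a,a), above(a,b), above(b,a), above(b,b), above(f,a), above(f,f), at(a), at(b), at(f), inpos(a), inpos(b), inpos(f)}
optimal plan length = 4; 4 > 3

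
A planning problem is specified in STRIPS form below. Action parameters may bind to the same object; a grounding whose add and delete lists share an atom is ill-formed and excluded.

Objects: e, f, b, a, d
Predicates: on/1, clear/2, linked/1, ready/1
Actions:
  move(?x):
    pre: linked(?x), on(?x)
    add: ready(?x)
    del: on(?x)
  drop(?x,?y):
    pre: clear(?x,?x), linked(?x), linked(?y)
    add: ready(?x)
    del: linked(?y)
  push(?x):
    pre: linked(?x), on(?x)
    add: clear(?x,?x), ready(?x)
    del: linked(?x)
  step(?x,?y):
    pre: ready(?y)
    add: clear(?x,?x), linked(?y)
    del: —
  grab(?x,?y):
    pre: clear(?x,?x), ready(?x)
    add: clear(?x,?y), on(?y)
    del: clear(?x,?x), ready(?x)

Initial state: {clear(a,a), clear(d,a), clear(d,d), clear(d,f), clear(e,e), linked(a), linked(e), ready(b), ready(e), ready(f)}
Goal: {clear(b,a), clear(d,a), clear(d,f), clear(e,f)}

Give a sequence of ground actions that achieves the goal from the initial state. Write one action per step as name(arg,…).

step(b,e); grab(e,f); grab(b,a)

1. step(b,e)  →  {clear(a,a), clear(b,b), clear(d,a), clear(d,d), clear(d,f), clear(e,e), linked(a), linked(e), ready(b), ready(e), ready(f)}
2. grab(e,f)  →  {clear(a,a), clear(b,b), clear(d,a), clear(d,d), clear(d,f), clear(e,f), linked(a), linked(e), on(f), ready(b), ready(f)}
3. grab(b,a)  →  {clear(a,a), clear(b,a), clear(d,a), clear(d,d), clear(d,f), clear(e,f), linked(a), linked(e), on(a), on(f), ready(f)}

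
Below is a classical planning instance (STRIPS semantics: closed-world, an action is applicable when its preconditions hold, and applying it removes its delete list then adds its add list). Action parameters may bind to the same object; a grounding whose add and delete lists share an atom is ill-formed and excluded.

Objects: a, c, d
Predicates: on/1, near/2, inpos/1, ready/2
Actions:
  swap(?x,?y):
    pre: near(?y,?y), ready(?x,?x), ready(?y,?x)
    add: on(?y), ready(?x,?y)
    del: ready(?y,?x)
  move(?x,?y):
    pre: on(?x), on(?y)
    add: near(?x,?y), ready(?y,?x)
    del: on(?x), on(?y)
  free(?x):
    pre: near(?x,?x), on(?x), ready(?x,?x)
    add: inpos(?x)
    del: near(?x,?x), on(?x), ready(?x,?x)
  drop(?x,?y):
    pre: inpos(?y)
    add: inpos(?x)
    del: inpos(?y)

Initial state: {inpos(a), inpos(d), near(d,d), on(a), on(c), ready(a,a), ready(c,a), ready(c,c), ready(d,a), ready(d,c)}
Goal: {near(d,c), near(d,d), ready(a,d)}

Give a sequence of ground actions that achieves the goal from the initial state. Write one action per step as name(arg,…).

swap(a,d); move(d,c)

1. swap(a,d)  →  {inpos(a), inpos(d), near(d,d), on(a), on(c), on(d), ready(a,a), ready(a,d), ready(c,a), ready(c,c), ready(d,c)}
2. move(d,c)  →  {inpos(a), inpos(d), near(d,c), near(d,d), on(a), ready(a,a), ready(a,d), ready(c,a), ready(c,c), ready(c,d), ready(d,c)}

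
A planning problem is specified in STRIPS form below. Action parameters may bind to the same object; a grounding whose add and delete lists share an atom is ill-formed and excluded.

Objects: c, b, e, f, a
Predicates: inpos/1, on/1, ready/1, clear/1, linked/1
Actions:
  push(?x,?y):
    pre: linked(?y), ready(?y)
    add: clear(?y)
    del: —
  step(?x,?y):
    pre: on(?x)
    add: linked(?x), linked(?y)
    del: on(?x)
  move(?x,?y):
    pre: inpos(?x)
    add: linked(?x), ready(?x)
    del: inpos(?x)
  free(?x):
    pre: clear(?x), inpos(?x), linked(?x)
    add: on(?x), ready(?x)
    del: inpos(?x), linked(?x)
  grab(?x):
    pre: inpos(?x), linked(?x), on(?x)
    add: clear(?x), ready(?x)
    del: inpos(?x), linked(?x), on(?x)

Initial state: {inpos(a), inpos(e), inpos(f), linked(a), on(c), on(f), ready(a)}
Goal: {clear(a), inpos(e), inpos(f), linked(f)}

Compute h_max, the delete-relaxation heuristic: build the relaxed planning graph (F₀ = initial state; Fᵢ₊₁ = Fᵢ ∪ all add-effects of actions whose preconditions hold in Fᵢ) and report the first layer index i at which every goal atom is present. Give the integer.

1

F0 = init (7 atoms)
F1 = F0 ∪ {clear(a), linked(b), linked(c), linked(e), linked(f), ready(e), ready(f)}  (14 atoms)
goal ⊆ F1  ⇒  h_max = 1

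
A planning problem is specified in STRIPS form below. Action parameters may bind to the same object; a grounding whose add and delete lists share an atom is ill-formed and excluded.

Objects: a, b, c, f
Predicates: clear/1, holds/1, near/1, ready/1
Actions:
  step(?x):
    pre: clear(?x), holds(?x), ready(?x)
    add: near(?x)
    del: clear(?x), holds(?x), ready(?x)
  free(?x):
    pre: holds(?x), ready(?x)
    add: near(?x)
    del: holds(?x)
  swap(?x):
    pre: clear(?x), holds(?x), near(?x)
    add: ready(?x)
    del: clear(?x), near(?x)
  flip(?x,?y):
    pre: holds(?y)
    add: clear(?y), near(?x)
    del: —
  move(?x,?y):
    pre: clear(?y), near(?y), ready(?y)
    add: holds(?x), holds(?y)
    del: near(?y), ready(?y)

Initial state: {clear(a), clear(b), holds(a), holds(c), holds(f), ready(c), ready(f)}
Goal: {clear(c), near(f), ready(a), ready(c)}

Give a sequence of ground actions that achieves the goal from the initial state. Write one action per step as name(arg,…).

1. free(f)  →  {clear(a), clear(b), holds(a), holds(c), near(f), ready(c), ready(f)}
2. flip(a,c)  →  {clear(a), clear(b), clear(c), holds(a), holds(c), near(a), near(f), ready(c), ready(f)}
3. swap(a)  →  {clear(b), clear(c), holds(a), holds(c), near(f), ready(a), ready(c), ready(f)}

free(f); flip(a,c); swap(a)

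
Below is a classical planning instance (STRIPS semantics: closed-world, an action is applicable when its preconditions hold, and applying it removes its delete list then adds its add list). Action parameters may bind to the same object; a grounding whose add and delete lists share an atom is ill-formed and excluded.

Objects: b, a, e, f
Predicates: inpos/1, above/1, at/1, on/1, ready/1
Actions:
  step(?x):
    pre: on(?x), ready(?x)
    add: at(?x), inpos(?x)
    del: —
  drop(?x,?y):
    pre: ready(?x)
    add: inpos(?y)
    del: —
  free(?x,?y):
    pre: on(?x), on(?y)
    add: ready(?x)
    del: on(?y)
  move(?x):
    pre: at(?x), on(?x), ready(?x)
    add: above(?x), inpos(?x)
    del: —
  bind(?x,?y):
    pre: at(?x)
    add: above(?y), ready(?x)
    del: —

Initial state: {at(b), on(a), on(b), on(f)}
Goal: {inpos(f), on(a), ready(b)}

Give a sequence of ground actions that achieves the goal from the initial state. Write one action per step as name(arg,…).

free(b,b); drop(b,f)

1. free(b,b)  →  {at(b), on(a), on(f), ready(b)}
2. drop(b,f)  →  {at(b), inpos(f), on(a), on(f), ready(b)}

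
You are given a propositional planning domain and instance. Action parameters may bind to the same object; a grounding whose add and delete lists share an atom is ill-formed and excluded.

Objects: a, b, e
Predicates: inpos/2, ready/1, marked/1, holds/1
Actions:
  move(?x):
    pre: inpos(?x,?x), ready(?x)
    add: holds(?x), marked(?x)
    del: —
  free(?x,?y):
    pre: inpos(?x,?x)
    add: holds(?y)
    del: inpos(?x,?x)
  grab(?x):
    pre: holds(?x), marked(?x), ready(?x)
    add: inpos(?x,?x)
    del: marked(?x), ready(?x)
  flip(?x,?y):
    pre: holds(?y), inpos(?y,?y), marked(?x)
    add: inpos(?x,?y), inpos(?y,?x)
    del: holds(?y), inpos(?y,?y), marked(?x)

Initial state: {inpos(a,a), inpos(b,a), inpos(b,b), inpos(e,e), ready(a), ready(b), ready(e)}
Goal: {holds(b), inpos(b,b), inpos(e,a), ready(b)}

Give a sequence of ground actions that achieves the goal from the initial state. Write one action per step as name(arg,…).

1. move(a)  →  {holds(a), inpos(a,a), inpos(b,a), inpos(b,b), inpos(e,e), marked(a), ready(a), ready(b), ready(e)}
2. move(b)  →  {holds(a), holds(b), inpos(a,a), inpos(b,a), inpos(b,b), inpos(e,e), marked(a), marked(b), ready(a), ready(b), ready(e)}
3. move(e)  →  {holds(a), holds(b), holds(e), inpos(a,a), inpos(b,a), inpos(b,b), inpos(e,e), marked(a), marked(b), marked(e), ready(a), ready(b), ready(e)}
4. flip(a,e)  →  {holds(a), holds(b), inpos(a,a), inpos(a,e), inpos(b,a), inpos(b,b), inpos(e,a), marked(b), marked(e), ready(a), ready(b), ready(e)}

move(a); move(b); move(e); flip(a,e)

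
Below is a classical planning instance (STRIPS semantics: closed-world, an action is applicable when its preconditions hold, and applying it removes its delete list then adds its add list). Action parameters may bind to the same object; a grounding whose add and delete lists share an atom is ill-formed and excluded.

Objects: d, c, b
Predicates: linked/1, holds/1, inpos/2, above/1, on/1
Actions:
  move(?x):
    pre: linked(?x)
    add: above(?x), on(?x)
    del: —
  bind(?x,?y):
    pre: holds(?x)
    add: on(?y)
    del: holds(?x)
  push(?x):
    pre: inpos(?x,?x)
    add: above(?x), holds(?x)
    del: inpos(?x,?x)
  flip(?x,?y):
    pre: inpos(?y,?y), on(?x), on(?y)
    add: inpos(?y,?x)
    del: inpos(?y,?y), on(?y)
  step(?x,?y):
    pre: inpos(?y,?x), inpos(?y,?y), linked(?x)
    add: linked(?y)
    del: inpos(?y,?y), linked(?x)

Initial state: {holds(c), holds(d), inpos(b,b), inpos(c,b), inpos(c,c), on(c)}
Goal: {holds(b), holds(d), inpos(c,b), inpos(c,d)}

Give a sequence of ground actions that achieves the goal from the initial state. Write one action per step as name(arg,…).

1. bind(c,d)  →  {holds(d), inpos(b,b), inpos(c,b), inpos(c,c), on(c), on(d)}
2. push(b)  →  {above(b), holds(b), holds(d), inpos(c,b), inpos(c,c), on(c), on(d)}
3. flip(d,c)  →  {above(b), holds(b), holds(d), inpos(c,b), inpos(c,d), on(d)}

bind(c,d); push(b); flip(d,c)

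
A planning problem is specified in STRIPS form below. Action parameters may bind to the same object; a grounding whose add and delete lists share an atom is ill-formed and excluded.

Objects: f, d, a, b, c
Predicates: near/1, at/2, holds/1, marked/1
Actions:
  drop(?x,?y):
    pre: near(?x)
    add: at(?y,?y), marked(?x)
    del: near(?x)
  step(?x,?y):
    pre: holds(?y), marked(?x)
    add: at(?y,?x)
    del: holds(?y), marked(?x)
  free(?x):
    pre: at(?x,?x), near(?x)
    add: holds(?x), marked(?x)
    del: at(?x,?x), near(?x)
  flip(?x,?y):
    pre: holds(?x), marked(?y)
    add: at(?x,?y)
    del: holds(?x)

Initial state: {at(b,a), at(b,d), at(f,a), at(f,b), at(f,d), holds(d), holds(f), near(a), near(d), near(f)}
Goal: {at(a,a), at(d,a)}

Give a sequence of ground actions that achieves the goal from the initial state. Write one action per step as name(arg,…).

1. drop(a,a)  →  {at(a,a), at(b,a), at(b,d), at(f,a), at(f,b), at(f,d), holds(d), holds(f), marked(a), near(d), near(f)}
2. step(a,d)  →  {at(a,a), at(b,a), at(b,d), at(d,a), at(f,a), at(f,b), at(f,d), holds(f), near(d), near(f)}

drop(a,a); step(a,d)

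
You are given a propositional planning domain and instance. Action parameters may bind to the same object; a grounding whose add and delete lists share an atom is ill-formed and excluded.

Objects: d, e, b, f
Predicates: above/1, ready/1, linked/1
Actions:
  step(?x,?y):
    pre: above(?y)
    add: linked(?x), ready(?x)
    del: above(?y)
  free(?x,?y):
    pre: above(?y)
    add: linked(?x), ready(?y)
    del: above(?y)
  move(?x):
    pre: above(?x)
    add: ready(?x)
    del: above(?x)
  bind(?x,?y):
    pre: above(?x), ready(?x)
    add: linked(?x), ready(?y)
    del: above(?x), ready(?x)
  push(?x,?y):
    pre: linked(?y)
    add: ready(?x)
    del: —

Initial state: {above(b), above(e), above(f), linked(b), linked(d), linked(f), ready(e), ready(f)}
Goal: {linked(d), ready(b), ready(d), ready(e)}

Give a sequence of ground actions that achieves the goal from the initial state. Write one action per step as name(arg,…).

step(d,e); step(b,b)

1. step(d,e)  →  {above(b), above(f), linked(b), linked(d), linked(f), ready(d), ready(e), ready(f)}
2. step(b,b)  →  {above(f), linked(b), linked(d), linked(f), ready(b), ready(d), ready(e), ready(f)}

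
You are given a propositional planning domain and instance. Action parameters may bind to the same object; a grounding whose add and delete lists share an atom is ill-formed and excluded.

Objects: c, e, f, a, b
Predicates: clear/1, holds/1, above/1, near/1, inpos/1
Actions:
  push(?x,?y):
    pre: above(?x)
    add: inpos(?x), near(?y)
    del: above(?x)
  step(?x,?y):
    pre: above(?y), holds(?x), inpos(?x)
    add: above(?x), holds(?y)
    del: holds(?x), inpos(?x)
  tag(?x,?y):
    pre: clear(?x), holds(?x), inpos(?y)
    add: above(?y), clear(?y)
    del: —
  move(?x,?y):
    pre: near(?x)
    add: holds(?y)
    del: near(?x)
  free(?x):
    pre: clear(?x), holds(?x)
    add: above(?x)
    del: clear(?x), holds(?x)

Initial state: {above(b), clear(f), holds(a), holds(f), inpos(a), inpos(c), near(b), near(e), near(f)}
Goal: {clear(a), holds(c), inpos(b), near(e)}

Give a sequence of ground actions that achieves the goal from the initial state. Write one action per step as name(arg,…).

1. push(b,c)  →  {clear(f), holds(a), holds(f), inpos(a), inpos(b), inpos(c), near(b), near(c), near(e), near(f)}
2. tag(f,a)  →  {above(a), clear(a), clear(f), holds(a), holds(f), inpos(a), inpos(b), inpos(c), near(b), near(c), near(e), near(f)}
3. move(c,c)  →  {above(a), clear(a), clear(f), holds(a), holds(c), holds(f), inpos(a), inpos(b), inpos(c), near(b), near(e), near(f)}

push(b,c); tag(f,a); move(c,c)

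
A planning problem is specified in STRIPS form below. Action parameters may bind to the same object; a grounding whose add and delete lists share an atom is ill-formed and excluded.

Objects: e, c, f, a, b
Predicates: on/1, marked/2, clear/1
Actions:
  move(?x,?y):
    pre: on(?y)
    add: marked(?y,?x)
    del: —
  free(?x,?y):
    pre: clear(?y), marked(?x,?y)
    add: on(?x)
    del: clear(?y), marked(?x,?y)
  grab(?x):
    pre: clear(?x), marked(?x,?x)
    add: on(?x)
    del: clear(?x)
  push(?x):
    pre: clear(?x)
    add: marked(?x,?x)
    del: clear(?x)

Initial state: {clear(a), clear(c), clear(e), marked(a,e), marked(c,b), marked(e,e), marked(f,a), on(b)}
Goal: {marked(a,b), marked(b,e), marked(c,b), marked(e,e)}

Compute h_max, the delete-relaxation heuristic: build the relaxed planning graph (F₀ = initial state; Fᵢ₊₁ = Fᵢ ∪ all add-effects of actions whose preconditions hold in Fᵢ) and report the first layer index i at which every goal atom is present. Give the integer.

2

F0 = init (8 atoms)
F1 = F0 ∪ {marked(a,a), marked(b,a), marked(b,b), marked(b,c), marked(b,e), marked(b,f), marked(c,c), on(a), on(e), on(f)}  (18 atoms)
F2 = F1 ∪ {marked(a,b), marked(a,c), marked(a,f), marked(e,a), marked(e,b), marked(e,c), marked(e,f), marked(f,b), marked(f,c), marked(f,e), marked(f,f), on(c)}  (30 atoms)
goal ⊆ F2  ⇒  h_max = 2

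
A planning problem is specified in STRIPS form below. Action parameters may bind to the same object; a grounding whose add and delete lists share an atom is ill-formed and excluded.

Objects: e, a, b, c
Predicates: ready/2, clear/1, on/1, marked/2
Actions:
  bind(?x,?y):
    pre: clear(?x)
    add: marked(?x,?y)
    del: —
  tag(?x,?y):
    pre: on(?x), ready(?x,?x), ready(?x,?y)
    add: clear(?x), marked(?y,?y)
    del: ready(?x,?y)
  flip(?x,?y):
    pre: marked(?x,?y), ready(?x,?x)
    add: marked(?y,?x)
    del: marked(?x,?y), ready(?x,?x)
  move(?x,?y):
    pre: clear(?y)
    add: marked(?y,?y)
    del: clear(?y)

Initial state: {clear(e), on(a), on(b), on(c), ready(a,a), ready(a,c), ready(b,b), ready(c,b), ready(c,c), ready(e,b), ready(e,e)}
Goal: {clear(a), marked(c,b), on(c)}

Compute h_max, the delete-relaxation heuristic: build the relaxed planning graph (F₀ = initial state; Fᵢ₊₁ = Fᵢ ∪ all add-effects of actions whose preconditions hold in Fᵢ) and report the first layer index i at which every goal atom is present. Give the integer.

2

F0 = init (11 atoms)
F1 = F0 ∪ {clear(a), clear(b), clear(c), marked(a,a), marked(b,b), marked(c,c), marked(e,a), marked(e,b), marked(e,c), marked(e,e)}  (21 atoms)
F2 = F1 ∪ {marked(a,b), marked(a,c), marked(a,e), marked(b,a), marked(b,c), marked(b,e), marked(c,a), marked(c,b), marked(c,e)}  (30 atoms)
goal ⊆ F2  ⇒  h_max = 2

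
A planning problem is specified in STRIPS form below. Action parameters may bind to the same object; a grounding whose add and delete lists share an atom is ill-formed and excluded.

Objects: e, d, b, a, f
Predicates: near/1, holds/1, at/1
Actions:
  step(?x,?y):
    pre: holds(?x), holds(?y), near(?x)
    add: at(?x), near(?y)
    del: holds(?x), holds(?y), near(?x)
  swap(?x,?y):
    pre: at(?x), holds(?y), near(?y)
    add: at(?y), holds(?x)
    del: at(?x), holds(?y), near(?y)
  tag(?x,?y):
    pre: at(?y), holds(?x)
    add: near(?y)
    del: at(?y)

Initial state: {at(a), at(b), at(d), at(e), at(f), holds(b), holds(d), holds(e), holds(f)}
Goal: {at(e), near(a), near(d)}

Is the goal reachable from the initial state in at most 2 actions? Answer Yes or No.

1. tag(e,d)  →  {at(a), at(b), at(e), at(f), holds(b), holds(d), holds(e), holds(f), near(d)}
2. tag(e,a)  →  {at(b), at(e), at(f), holds(b), holds(d), holds(e), holds(f), near(a), near(d)}
optimal plan length = 2; 2 ≤ 2

Yes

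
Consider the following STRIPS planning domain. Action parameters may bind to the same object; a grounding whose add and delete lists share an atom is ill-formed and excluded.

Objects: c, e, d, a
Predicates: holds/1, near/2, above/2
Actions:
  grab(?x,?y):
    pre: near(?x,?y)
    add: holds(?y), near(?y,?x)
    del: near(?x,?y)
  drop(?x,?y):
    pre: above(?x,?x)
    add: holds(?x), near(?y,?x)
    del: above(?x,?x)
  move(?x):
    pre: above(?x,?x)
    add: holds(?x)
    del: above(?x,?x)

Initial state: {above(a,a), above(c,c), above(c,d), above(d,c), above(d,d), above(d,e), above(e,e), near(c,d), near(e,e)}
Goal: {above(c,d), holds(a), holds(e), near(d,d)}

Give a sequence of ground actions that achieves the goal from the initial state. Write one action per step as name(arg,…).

drop(e,c); drop(d,d); drop(a,c)

1. drop(e,c)  →  {above(a,a), above(c,c), above(c,d), above(d,c), above(d,d), above(d,e), holds(e), near(c,d), near(c,e), near(e,e)}
2. drop(d,d)  →  {above(a,a), above(c,c), above(c,d), above(d,c), above(d,e), holds(d), holds(e), near(c,d), near(c,e), near(d,d), near(e,e)}
3. drop(a,c)  →  {above(c,c), above(c,d), above(d,c), above(d,e), holds(a), holds(d), holds(e), near(c,a), near(c,d), near(c,e), near(d,d), near(e,e)}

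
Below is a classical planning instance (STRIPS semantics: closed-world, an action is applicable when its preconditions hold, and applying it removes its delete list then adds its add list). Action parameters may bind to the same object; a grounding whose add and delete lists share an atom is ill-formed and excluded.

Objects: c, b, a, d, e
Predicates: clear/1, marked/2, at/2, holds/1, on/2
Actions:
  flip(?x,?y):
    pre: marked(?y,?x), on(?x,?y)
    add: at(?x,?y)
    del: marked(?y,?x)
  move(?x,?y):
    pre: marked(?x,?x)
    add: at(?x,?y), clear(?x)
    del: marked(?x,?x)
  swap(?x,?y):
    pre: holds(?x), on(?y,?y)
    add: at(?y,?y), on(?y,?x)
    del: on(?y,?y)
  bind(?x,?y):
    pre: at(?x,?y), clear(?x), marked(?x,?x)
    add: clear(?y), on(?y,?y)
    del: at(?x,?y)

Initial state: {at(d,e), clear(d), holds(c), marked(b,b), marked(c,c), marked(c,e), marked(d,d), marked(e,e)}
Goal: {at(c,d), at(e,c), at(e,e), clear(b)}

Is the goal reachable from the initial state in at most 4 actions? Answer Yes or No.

No

1. move(c,d)  →  {at(c,d), at(d,e), clear(c), clear(d), holds(c), marked(b,b), marked(c,e), marked(d,d), marked(e,e)}
2. move(b,c)  →  {at(b,c), at(c,d), at(d,e), clear(b), clear(c), clear(d), holds(c), marked(c,e), marked(d,d), marked(e,e)}
3. move(e,c)  →  {at(b,c), at(c,d), at(d,e), at(e,c), clear(b), clear(c), clear(d), clear(e), holds(c), marked(c,e), marked(d,d)}
4. bind(d,e)  →  {at(b,c), at(c,d), at(e,c), clear(b), clear(c), clear(d), clear(e), holds(c), marked(c,e), marked(d,d), on(e,e)}
5. swap(c,e)  →  {at(b,c), at(c,d), at(e,c), at(e,e), clear(b), clear(c), clear(d), clear(e), holds(c), marked(c,e), marked(d,d), on(e,c)}
optimal plan length = 5; 5 > 4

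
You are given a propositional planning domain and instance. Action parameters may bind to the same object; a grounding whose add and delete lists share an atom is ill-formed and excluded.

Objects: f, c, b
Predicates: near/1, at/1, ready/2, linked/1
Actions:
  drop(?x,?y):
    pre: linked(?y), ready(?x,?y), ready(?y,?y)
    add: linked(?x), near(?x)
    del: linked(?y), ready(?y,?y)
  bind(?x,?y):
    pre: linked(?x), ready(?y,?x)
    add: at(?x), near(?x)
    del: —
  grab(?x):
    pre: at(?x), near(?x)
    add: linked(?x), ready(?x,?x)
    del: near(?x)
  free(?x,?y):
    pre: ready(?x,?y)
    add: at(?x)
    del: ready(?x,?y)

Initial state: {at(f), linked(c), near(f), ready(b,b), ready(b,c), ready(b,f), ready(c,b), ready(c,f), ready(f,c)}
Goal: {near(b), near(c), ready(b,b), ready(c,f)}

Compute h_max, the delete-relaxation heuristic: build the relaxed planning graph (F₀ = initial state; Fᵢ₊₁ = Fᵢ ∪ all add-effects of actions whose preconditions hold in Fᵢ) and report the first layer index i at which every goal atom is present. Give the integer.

2

F0 = init (9 atoms)
F1 = F0 ∪ {at(b), at(c), linked(f), near(c), ready(f,f)}  (14 atoms)
F2 = F1 ∪ {linked(b), near(b), ready(c,c)}  (17 atoms)
goal ⊆ F2  ⇒  h_max = 2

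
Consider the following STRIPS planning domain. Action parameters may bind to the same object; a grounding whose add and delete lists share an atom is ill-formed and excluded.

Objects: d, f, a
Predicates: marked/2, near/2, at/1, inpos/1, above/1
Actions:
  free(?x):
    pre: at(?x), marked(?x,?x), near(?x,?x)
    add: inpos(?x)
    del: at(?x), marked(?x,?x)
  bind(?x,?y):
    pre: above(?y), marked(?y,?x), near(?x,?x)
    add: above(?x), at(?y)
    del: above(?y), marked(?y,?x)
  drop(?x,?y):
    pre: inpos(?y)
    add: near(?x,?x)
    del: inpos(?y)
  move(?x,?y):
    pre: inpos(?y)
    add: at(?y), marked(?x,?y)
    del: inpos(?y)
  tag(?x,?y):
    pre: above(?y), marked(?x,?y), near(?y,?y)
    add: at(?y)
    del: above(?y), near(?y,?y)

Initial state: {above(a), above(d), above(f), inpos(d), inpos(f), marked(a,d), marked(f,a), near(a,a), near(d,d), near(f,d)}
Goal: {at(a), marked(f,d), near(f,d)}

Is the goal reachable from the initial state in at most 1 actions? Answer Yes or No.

No

1. bind(d,a)  →  {above(d), above(f), at(a), inpos(d), inpos(f), marked(f,a), near(a,a), near(d,d), near(f,d)}
2. move(f,d)  →  {above(d), above(f), at(a), at(d), inpos(f), marked(f,a), marked(f,d), near(a,a), near(d,d), near(f,d)}
optimal plan length = 2; 2 > 1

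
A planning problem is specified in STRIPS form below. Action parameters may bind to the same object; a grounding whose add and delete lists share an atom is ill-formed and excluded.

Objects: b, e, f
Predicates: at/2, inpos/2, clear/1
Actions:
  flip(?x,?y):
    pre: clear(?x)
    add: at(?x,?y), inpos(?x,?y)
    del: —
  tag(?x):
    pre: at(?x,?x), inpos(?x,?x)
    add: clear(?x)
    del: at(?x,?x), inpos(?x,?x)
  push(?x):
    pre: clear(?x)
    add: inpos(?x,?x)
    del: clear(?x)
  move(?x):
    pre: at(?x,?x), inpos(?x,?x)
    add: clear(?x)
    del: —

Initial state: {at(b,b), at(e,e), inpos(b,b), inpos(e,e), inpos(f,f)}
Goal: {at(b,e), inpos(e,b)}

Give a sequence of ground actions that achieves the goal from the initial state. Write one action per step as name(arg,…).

1. tag(b)  →  {at(e,e), clear(b), inpos(e,e), inpos(f,f)}
2. flip(b,e)  →  {at(b,e), at(e,e), clear(b), inpos(b,e), inpos(e,e), inpos(f,f)}
3. tag(e)  →  {at(b,e), clear(b), clear(e), inpos(b,e), inpos(f,f)}
4. flip(e,b)  →  {at(b,e), at(e,b), clear(b), clear(e), inpos(b,e), inpos(e,b), inpos(f,f)}

tag(b); flip(b,e); tag(e); flip(e,b)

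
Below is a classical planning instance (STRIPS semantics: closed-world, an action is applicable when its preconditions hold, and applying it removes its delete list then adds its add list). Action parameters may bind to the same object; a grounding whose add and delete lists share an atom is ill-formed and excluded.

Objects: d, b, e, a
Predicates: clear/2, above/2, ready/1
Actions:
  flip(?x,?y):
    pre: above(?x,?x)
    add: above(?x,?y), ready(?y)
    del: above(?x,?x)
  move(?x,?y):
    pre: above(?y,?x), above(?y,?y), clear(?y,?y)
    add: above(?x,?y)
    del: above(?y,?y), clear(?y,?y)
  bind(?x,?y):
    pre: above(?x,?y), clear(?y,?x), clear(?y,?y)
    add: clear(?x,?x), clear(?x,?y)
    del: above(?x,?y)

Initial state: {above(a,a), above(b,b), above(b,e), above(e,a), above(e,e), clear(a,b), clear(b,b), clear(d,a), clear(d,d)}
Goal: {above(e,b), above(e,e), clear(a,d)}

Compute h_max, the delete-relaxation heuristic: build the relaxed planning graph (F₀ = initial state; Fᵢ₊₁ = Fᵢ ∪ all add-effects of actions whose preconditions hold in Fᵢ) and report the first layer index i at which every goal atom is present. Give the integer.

F0 = init (9 atoms)
F1 = F0 ∪ {above(a,b), above(a,d), above(a,e), above(b,a), above(b,d), above(e,b), above(e,d), ready(a), ready(b), ready(d), ready(e)}  (20 atoms)
F2 = F1 ∪ {above(d,b), clear(a,a), clear(a,d)}  (23 atoms)
goal ⊆ F2  ⇒  h_max = 2

2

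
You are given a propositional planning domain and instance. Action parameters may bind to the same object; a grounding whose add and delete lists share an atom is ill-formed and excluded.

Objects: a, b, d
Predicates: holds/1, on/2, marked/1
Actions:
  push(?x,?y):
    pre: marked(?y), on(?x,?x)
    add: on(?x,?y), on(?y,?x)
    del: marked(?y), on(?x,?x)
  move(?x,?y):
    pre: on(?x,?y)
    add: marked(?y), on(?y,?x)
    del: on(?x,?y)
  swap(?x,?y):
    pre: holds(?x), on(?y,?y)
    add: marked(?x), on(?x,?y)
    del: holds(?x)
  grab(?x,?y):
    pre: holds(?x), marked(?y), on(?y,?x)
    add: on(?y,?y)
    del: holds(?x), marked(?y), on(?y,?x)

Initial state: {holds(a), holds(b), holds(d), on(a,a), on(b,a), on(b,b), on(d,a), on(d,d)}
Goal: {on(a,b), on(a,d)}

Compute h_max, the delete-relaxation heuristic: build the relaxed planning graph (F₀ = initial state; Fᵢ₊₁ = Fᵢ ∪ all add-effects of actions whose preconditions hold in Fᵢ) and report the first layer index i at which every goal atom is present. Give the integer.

1

F0 = init (8 atoms)
F1 = F0 ∪ {marked(a), marked(b), marked(d), on(a,b), on(a,d), on(b,d), on(d,b)}  (15 atoms)
goal ⊆ F1  ⇒  h_max = 1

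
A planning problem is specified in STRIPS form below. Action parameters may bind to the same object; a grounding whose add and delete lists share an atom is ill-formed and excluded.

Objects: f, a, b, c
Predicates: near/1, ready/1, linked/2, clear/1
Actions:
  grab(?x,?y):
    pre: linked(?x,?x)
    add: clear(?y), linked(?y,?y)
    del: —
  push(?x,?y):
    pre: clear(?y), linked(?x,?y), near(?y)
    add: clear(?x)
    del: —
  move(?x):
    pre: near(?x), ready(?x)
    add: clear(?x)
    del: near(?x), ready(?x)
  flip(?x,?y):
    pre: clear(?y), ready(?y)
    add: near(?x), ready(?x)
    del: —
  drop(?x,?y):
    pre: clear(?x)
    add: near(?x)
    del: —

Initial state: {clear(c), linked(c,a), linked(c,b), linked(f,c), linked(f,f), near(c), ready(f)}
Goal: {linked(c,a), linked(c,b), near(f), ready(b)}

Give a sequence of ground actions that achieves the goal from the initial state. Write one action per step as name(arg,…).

grab(f,f); flip(f,f); flip(b,f)

1. grab(f,f)  →  {clear(c), clear(f), linked(c,a), linked(c,b), linked(f,c), linked(f,f), near(c), ready(f)}
2. flip(f,f)  →  {clear(c), clear(f), linked(c,a), linked(c,b), linked(f,c), linked(f,f), near(c), near(f), ready(f)}
3. flip(b,f)  →  {clear(c), clear(f), linked(c,a), linked(c,b), linked(f,c), linked(f,f), near(b), near(c), near(f), ready(b), ready(f)}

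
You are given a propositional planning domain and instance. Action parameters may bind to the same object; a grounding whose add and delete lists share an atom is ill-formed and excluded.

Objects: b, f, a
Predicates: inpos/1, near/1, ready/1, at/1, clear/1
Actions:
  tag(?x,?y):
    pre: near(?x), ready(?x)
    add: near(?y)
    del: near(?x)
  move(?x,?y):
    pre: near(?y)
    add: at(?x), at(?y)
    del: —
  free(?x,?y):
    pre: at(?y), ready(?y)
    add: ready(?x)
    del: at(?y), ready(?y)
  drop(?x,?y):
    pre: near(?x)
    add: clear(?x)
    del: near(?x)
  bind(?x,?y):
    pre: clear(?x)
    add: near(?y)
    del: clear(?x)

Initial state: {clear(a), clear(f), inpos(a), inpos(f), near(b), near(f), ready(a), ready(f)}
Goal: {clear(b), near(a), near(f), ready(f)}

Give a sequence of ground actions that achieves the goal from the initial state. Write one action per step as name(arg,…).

1. drop(b,b)  →  {clear(a), clear(b), clear(f), inpos(a), inpos(f), near(f), ready(a), ready(f)}
2. bind(f,a)  →  {clear(a), clear(b), inpos(a), inpos(f), near(a), near(f), ready(a), ready(f)}

drop(b,b); bind(f,a)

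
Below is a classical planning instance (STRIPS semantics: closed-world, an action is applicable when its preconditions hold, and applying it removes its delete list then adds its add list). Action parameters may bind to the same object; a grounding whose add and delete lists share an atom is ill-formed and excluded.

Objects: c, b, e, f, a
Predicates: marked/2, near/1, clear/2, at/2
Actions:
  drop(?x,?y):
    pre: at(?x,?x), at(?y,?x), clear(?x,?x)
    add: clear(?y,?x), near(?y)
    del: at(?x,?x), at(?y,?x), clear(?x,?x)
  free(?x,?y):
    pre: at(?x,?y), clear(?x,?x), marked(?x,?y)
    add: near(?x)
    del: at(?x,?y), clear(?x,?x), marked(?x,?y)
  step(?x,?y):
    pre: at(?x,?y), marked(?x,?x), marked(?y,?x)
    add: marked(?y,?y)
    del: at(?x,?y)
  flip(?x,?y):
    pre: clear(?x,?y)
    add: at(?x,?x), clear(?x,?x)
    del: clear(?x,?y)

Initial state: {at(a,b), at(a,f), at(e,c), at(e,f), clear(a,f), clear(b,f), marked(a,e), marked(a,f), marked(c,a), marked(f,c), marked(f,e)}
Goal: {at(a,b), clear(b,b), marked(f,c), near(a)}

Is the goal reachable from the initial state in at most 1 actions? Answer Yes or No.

No

1. flip(b,f)  →  {at(a,b), at(a,f), at(b,b), at(e,c), at(e,f), clear(a,f), clear(b,b), marked(a,e), marked(a,f), marked(c,a), marked(f,c), marked(f,e)}
2. flip(a,f)  →  {at(a,a), at(a,b), at(a,f), at(b,b), at(e,c), at(e,f), clear(a,a), clear(b,b), marked(a,e), marked(a,f), marked(c,a), marked(f,c), marked(f,e)}
3. free(a,f)  →  {at(a,a), at(a,b), at(b,b), at(e,c), at(e,f), clear(b,b), marked(a,e), marked(c,a), marked(f,c), marked(f,e), near(a)}
optimal plan length = 3; 3 > 1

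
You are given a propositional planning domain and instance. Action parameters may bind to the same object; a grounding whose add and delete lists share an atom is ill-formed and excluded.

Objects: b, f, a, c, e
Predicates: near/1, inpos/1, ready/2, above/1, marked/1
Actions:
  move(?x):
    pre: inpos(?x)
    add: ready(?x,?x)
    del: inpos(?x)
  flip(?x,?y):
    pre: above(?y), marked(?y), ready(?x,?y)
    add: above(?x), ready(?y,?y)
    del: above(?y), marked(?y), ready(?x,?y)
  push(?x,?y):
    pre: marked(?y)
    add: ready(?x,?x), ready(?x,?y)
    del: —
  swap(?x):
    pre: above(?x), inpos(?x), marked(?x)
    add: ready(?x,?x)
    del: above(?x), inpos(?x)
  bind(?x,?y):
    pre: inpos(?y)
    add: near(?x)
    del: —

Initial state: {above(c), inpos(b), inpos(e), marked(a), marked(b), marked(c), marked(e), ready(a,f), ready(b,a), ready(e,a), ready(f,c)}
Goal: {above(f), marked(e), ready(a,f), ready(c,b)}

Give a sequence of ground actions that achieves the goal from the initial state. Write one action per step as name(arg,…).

flip(f,c); push(c,b)

1. flip(f,c)  →  {above(f), inpos(b), inpos(e), marked(a), marked(b), marked(e), ready(a,f), ready(b,a), ready(c,c), ready(e,a)}
2. push(c,b)  →  {above(f), inpos(b), inpos(e), marked(a), marked(b), marked(e), ready(a,f), ready(b,a), ready(c,b), ready(c,c), ready(e,a)}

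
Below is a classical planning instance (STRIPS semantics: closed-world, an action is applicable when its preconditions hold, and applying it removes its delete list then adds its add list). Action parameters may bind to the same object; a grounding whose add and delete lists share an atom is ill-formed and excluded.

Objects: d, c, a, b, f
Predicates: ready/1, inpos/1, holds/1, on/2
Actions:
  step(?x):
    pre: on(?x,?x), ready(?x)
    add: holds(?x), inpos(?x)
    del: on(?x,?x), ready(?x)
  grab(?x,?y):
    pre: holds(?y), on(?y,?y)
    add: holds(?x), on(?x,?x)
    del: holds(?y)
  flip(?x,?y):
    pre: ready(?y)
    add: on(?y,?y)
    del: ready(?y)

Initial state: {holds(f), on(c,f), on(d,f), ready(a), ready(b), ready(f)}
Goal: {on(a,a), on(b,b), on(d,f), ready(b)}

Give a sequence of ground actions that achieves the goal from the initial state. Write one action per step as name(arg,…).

flip(d,a); flip(d,f); grab(b,f)

1. flip(d,a)  →  {holds(f), on(a,a), on(c,f), on(d,f), ready(b), ready(f)}
2. flip(d,f)  →  {holds(f), on(a,a), on(c,f), on(d,f), on(f,f), ready(b)}
3. grab(b,f)  →  {holds(b), on(a,a), on(b,b), on(c,f), on(d,f), on(f,f), ready(b)}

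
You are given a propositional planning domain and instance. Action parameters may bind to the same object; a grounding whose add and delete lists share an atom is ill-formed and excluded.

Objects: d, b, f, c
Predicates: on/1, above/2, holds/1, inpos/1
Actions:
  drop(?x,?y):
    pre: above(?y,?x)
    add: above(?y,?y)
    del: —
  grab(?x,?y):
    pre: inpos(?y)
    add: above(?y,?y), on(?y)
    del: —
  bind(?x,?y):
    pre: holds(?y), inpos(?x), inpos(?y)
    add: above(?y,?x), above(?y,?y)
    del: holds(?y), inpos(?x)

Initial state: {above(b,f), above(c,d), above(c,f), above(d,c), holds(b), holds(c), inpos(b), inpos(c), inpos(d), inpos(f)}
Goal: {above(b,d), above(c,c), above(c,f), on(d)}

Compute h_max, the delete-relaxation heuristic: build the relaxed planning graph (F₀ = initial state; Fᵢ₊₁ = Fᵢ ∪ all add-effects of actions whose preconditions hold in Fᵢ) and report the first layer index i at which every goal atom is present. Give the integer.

1

F0 = init (10 atoms)
F1 = F0 ∪ {above(b,b), above(b,c), above(b,d), above(c,b), above(c,c), above(d,d), above(f,f), on(b), on(c), on(d), on(f)}  (21 atoms)
goal ⊆ F1  ⇒  h_max = 1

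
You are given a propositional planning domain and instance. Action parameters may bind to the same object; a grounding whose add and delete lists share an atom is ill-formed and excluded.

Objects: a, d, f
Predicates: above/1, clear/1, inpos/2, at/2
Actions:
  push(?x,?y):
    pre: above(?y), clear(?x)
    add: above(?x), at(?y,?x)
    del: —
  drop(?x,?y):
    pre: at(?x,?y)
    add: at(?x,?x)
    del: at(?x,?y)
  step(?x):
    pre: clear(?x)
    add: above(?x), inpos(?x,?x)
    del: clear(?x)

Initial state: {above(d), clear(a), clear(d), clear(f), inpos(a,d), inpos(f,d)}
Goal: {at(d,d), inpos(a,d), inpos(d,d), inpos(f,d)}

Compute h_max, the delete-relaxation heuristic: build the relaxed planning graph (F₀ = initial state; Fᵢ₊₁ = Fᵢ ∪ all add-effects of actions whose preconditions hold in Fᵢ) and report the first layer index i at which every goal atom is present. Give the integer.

F0 = init (6 atoms)
F1 = F0 ∪ {above(a), above(f), at(d,a), at(d,d), at(d,f), inpos(a,a), inpos(d,d), inpos(f,f)}  (14 atoms)
goal ⊆ F1  ⇒  h_max = 1

1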